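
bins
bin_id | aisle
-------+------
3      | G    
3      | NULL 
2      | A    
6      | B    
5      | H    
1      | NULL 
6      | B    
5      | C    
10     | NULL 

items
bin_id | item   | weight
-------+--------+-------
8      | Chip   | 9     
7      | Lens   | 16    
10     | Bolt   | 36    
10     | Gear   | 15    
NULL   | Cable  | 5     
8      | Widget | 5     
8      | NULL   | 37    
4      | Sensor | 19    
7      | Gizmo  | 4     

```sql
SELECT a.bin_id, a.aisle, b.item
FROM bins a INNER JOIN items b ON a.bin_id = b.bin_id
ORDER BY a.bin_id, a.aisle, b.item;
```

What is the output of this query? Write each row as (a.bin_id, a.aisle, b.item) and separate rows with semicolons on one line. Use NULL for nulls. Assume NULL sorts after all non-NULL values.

INNER JOIN keeps only pairs where the ON condition holds.
Matching on a.bin_id = b.bin_id. A NULL in a compared column never satisfies the condition.
Matched pairs: 2.

(10, NULL, Bolt); (10, NULL, Gear)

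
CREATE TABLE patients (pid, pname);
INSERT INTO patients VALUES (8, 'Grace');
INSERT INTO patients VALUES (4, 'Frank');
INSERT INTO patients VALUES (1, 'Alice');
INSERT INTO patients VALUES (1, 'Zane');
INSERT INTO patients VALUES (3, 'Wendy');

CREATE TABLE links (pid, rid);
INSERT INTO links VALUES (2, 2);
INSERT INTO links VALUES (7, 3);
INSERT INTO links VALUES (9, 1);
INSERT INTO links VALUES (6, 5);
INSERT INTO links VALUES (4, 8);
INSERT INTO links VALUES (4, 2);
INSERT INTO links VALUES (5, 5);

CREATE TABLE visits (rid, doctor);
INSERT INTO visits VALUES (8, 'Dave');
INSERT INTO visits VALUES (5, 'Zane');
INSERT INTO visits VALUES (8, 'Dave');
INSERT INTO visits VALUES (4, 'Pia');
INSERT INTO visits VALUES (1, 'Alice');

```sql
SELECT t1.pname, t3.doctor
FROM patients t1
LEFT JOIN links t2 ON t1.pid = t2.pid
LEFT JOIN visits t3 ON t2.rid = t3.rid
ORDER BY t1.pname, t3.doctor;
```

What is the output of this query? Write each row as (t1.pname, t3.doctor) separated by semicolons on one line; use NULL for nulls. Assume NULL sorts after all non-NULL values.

Joins associate left-to-right: patients LEFT JOIN links on pid gives 6 intermediate row(s).
Then LEFT JOIN `visits t3` on rid: each of those 6 rows is kept; rows whose t2.rid has no match in t3 get NULL for t3's columns.

(Alice, NULL); (Frank, Dave); (Frank, Dave); (Frank, NULL); (Grace, NULL); (Wendy, NULL); (Zane, NULL)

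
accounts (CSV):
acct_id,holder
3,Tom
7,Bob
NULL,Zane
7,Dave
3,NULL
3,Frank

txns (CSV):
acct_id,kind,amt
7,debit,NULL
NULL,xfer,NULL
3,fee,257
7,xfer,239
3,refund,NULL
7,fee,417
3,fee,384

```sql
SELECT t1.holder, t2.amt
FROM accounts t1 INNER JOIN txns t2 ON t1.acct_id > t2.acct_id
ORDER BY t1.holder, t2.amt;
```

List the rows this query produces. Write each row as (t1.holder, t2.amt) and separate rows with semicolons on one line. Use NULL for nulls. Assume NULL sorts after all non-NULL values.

(Bob, 257); (Bob, 384); (Bob, NULL); (Dave, 257); (Dave, 384); (Dave, NULL)

INNER JOIN keeps only pairs where the ON condition holds.
Matching on t1.acct_id > t2.acct_id. A NULL in a compared column never satisfies the condition.
- t1[0] acct_id=3 → no match; dropped.
- t1[1] acct_id=7 → 3 match(es) in t2 → 3 row(s).
- t1[2] acct_id=NULL → no match; dropped.
- t1[3] acct_id=7 → 3 match(es) in t2 → 3 row(s).
- t1[4] acct_id=3 → no match; dropped.
- t1[5] acct_id=3 → no match; dropped.
After projecting and ordering:
t1.holder | t2.amt
Bob | 257
Bob | 384
Bob | NULL
Dave | 257
Dave | 384
Dave | NULL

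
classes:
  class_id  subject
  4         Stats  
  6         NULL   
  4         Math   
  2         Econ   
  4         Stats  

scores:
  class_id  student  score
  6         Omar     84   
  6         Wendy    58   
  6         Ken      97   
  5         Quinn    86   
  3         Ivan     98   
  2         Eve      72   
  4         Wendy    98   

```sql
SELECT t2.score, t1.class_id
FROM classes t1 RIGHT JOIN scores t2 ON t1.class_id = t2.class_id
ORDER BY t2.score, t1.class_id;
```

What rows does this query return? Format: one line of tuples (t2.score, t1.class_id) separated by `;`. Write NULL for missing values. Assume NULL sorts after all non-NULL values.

RIGHT JOIN keeps every row from `scores`; unmatched rows get NULL for `classes`'s columns.
Matching on t1.class_id = t2.class_id.
- class_id=4: 1 matching t2 row(s), so 1 row(s) emitted.
- class_id=6: 3 matching t2 row(s), so 3 row(s) emitted.
- class_id=4: 1 matching t2 row(s), so 1 row(s) emitted.
- class_id=2: 1 matching t2 row(s), so 1 row(s) emitted.
- class_id=4: 1 matching t2 row(s), so 1 row(s) emitted.
- 2 t2 row(s) had no t1 match → kept, t1 columns NULL.
After projecting and ordering:
t2.score | t1.class_id
58 | 6
72 | 2
84 | 6
86 | NULL
97 | 6
98 | 4
98 | 4
98 | 4
98 | NULL

(58, 6); (72, 2); (84, 6); (86, NULL); (97, 6); (98, 4); (98, 4); (98, 4); (98, NULL)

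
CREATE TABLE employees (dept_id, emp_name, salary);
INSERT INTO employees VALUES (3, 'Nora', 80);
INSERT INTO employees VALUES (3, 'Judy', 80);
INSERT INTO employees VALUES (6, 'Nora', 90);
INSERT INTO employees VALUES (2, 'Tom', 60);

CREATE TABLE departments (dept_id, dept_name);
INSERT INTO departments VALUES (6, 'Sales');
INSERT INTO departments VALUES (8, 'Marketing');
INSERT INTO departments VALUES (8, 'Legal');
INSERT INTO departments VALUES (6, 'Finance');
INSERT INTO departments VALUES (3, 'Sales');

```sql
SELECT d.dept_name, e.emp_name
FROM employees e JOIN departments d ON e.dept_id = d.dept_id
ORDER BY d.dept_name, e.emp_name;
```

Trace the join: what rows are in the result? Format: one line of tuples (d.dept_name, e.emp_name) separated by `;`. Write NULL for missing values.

INNER JOIN keeps only pairs where the ON condition holds.
Matching on e.dept_id = d.dept_id.
Matched pairs: 4.

(Finance, Nora); (Sales, Judy); (Sales, Nora); (Sales, Nora)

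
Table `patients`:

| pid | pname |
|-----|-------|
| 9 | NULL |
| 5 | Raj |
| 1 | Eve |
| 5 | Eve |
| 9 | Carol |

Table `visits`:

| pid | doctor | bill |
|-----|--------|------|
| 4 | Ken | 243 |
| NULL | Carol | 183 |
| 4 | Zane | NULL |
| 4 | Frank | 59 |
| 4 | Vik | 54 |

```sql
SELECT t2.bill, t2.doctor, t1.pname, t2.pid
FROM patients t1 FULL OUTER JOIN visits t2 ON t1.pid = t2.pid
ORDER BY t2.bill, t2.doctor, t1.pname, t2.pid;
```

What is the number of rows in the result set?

10

FULL OUTER JOIN keeps every row from both sides; unmatched rows get NULL for the other side's columns.
Matching on t1.pid = t2.pid. A NULL in a compared column never satisfies the condition.
Matched pairs: 0; unmatched t1 rows kept: 5; unmatched t2 rows kept: 5.
Total: 0 matched + 10 padded = 10 rows.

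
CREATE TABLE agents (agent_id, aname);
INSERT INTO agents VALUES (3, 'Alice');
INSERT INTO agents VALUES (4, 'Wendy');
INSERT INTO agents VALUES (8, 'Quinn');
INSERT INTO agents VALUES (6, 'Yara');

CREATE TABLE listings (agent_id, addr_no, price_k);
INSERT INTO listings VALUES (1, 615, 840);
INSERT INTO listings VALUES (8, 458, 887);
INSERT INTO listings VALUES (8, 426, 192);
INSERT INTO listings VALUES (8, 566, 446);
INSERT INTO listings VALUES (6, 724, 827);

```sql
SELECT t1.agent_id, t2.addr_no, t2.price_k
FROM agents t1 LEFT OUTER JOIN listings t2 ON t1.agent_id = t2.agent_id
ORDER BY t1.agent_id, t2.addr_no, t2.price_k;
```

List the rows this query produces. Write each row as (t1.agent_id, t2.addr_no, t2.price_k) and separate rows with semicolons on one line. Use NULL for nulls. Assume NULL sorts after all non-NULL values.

(3, NULL, NULL); (4, NULL, NULL); (6, 724, 827); (8, 426, 192); (8, 458, 887); (8, 566, 446)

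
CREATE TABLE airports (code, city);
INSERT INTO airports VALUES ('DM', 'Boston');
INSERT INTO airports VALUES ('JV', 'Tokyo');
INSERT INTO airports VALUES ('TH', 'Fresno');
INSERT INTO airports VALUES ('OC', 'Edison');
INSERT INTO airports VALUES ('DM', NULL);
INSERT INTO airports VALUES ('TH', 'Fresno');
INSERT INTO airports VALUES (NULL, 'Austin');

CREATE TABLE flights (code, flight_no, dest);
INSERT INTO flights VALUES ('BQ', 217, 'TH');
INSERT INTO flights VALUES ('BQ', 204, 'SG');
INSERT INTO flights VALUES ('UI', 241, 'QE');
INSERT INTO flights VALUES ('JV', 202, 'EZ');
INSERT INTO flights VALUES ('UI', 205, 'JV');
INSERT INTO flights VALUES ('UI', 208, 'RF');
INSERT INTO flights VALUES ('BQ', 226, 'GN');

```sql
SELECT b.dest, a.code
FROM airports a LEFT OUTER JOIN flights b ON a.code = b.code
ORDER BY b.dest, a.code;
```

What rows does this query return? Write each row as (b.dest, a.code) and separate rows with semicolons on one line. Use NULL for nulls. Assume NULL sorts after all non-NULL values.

(EZ, JV); (NULL, DM); (NULL, DM); (NULL, OC); (NULL, TH); (NULL, TH); (NULL, NULL)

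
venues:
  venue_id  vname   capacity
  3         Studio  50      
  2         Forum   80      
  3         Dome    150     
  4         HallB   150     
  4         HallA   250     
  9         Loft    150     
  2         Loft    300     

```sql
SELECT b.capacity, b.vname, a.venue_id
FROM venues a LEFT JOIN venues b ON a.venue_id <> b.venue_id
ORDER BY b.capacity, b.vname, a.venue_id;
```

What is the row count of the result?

36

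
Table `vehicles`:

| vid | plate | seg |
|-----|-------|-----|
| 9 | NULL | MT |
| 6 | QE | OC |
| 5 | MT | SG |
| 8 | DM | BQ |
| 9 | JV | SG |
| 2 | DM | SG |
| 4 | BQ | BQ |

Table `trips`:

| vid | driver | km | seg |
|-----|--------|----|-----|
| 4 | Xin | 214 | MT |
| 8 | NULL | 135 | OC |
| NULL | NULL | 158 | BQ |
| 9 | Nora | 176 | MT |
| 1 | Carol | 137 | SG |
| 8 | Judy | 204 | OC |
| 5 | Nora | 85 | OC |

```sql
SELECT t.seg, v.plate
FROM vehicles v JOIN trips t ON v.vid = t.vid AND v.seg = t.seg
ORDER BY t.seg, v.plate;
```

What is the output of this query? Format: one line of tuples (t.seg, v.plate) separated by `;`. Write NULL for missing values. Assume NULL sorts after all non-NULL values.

(MT, NULL)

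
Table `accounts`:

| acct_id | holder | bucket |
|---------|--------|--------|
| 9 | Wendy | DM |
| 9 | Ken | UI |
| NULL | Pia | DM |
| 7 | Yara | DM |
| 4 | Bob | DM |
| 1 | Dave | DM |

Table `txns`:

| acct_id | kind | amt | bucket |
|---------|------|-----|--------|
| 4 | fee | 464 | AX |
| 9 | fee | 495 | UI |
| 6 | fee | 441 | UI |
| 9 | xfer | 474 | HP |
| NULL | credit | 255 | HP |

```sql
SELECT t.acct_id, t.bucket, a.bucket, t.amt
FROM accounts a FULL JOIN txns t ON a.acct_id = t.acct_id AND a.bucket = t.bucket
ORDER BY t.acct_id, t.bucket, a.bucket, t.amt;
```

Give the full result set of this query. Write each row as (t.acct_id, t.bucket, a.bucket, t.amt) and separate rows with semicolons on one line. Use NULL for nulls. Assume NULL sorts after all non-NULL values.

(4, AX, NULL, 464); (6, UI, NULL, 441); (9, HP, NULL, 474); (9, UI, UI, 495); (NULL, HP, NULL, 255); (NULL, NULL, DM, NULL); (NULL, NULL, DM, NULL); (NULL, NULL, DM, NULL); (NULL, NULL, DM, NULL); (NULL, NULL, DM, NULL)

FULL OUTER JOIN keeps every row from both sides; unmatched rows get NULL for the other side's columns.
Matching on a.acct_id = t.acct_id AND a.bucket = t.bucket. A NULL in a compared column never satisfies the condition.
- a (acct_id=9, bucket=DM) has no partner → padded with NULL.
- a (acct_id=9, bucket=UI) pairs with 1 row(s) of t.
- a (acct_id=NULL, bucket=DM) has no partner → padded with NULL.
- a (acct_id=7, bucket=DM) has no partner → padded with NULL.
- a (acct_id=4, bucket=DM) has no partner → padded with NULL.
- a (acct_id=1, bucket=DM) has no partner → padded with NULL.
- plus 4 unmatched t row(s), each kept with NULL a columns.
After projecting and ordering:
t.acct_id | t.bucket | a.bucket | t.amt
4 | AX | NULL | 464
6 | UI | NULL | 441
9 | HP | NULL | 474
9 | UI | UI | 495
NULL | HP | NULL | 255
NULL | NULL | DM | NULL
NULL | NULL | DM | NULL
NULL | NULL | DM | NULL
NULL | NULL | DM | NULL
NULL | NULL | DM | NULL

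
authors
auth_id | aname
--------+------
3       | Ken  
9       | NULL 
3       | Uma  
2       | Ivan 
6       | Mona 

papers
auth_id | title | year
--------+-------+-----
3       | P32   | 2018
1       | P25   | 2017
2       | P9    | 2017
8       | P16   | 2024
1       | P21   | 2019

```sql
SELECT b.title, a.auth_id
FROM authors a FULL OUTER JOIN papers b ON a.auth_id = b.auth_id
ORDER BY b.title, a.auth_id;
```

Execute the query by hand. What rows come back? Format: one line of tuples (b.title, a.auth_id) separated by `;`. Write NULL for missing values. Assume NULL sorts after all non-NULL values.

(P16, NULL); (P21, NULL); (P25, NULL); (P32, 3); (P32, 3); (P9, 2); (NULL, 6); (NULL, 9)

FULL OUTER JOIN keeps every row from both sides; unmatched rows get NULL for the other side's columns.
Matching on a.auth_id = b.auth_id.
Matched pairs: 3; unmatched a rows kept: 2; unmatched b rows kept: 3.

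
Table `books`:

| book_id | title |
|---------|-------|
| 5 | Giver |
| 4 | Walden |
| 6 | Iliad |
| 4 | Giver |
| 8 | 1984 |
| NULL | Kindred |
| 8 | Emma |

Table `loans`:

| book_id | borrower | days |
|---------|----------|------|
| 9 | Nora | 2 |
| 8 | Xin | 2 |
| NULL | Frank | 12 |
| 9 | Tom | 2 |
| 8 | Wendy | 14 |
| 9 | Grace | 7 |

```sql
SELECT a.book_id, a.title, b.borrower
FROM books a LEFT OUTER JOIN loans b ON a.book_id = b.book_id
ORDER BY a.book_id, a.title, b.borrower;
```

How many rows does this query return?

LEFT JOIN keeps every row from `books`; unmatched rows get NULL for `loans`'s columns.
Matching on a.book_id = b.book_id. A NULL in a compared column never satisfies the condition.
- a (book_id=5) has no partner → padded with NULL.
- a (book_id=4) has no partner → padded with NULL.
- a (book_id=6) has no partner → padded with NULL.
- a (book_id=4) has no partner → padded with NULL.
- a (book_id=8) pairs with 2 row(s) of b.
- a (book_id=NULL) has no partner → padded with NULL.
- a (book_id=8) pairs with 2 row(s) of b.
Total: 4 matched + 5 padded = 9 rows.

9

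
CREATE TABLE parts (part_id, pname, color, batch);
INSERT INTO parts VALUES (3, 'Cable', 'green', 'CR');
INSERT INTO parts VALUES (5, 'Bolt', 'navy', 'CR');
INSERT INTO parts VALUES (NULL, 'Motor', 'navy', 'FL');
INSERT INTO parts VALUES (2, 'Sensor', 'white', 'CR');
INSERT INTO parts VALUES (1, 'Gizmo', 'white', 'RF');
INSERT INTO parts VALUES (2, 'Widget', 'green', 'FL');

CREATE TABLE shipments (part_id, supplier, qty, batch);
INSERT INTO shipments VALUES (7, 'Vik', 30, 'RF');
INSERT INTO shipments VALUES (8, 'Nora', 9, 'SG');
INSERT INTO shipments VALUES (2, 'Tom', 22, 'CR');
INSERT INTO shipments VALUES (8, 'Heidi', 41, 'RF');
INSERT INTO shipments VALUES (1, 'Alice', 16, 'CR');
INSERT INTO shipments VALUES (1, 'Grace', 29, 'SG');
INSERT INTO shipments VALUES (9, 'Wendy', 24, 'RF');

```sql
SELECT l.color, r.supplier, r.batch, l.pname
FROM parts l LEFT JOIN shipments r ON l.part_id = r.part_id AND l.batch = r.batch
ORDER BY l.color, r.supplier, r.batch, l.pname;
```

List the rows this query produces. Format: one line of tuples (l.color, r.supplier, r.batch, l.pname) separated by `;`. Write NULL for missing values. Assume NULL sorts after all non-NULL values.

LEFT JOIN keeps every row from `parts`; unmatched rows get NULL for `shipments`'s columns.
Matching on l.part_id = r.part_id AND l.batch = r.batch. A NULL in a compared column never satisfies the condition.
- l[0] part_id=3, batch=CR → no match; kept with NULLs on the r side.
- l[1] part_id=5, batch=CR → no match; kept with NULLs on the r side.
- l[2] part_id=NULL, batch=FL → no match; kept with NULLs on the r side.
- l[3] part_id=2, batch=CR → 1 match(es) in r → 1 row(s).
- l[4] part_id=1, batch=RF → no match; kept with NULLs on the r side.
- l[5] part_id=2, batch=FL → no match; kept with NULLs on the r side.
After projecting and ordering:
l.color | r.supplier | r.batch | l.pname
green | NULL | NULL | Cable
green | NULL | NULL | Widget
navy | NULL | NULL | Bolt
navy | NULL | NULL | Motor
white | Tom | CR | Sensor
white | NULL | NULL | Gizmo

(green, NULL, NULL, Cable); (green, NULL, NULL, Widget); (navy, NULL, NULL, Bolt); (navy, NULL, NULL, Motor); (white, Tom, CR, Sensor); (white, NULL, NULL, Gizmo)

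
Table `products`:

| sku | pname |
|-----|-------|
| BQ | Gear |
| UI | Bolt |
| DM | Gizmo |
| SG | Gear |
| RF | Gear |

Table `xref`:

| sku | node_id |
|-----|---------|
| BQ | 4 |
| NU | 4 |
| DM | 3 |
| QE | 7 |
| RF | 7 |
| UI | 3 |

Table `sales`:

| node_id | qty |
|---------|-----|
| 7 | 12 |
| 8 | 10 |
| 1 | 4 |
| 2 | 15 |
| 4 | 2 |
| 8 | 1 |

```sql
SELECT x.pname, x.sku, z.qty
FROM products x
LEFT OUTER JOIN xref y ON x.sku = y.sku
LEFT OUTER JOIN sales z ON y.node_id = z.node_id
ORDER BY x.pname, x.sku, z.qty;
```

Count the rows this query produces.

Evaluate left to right. First `products x LEFT JOIN xref y` on sku: 5 row(s).
Then LEFT JOIN `sales z` on node_id: each of those 5 rows is kept; rows whose y.node_id has no match in z get NULL for z's columns.
Result: 5 row(s).

5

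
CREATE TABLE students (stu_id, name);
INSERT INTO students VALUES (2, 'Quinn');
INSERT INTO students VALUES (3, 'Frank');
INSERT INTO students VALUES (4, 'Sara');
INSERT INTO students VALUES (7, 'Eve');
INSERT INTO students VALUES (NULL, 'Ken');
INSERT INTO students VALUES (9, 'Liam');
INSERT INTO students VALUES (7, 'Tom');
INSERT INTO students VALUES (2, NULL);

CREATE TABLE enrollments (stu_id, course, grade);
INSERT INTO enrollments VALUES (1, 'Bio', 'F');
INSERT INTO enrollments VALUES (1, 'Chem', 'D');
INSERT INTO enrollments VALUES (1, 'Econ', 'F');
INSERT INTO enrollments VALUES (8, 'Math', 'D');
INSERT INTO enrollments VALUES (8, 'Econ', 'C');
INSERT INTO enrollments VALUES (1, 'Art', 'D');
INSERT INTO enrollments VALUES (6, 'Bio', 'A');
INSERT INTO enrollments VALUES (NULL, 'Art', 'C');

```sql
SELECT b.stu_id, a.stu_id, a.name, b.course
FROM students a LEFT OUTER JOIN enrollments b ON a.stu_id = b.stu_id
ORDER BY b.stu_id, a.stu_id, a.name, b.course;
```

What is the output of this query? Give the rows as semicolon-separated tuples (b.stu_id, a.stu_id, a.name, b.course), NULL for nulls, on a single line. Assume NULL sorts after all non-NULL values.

(NULL, 2, Quinn, NULL); (NULL, 2, NULL, NULL); (NULL, 3, Frank, NULL); (NULL, 4, Sara, NULL); (NULL, 7, Eve, NULL); (NULL, 7, Tom, NULL); (NULL, 9, Liam, NULL); (NULL, NULL, Ken, NULL)

LEFT JOIN keeps every row from `students`; unmatched rows get NULL for `enrollments`'s columns.
Matching on a.stu_id = b.stu_id. A NULL in a compared column never satisfies the condition.
- a[0] stu_id=2 → no match; kept with NULLs on the b side.
- a[1] stu_id=3 → no match; kept with NULLs on the b side.
- a[2] stu_id=4 → no match; kept with NULLs on the b side.
- a[3] stu_id=7 → no match; kept with NULLs on the b side.
- a[4] stu_id=NULL → no match; kept with NULLs on the b side.
- a[5] stu_id=9 → no match; kept with NULLs on the b side.
- a[6] stu_id=7 → no match; kept with NULLs on the b side.
- a[7] stu_id=2 → no match; kept with NULLs on the b side.
After projecting and ordering:
b.stu_id | a.stu_id | a.name | b.course
NULL | 2 | Quinn | NULL
NULL | 2 | NULL | NULL
NULL | 3 | Frank | NULL
NULL | 4 | Sara | NULL
NULL | 7 | Eve | NULL
NULL | 7 | Tom | NULL
NULL | 9 | Liam | NULL
NULL | NULL | Ken | NULL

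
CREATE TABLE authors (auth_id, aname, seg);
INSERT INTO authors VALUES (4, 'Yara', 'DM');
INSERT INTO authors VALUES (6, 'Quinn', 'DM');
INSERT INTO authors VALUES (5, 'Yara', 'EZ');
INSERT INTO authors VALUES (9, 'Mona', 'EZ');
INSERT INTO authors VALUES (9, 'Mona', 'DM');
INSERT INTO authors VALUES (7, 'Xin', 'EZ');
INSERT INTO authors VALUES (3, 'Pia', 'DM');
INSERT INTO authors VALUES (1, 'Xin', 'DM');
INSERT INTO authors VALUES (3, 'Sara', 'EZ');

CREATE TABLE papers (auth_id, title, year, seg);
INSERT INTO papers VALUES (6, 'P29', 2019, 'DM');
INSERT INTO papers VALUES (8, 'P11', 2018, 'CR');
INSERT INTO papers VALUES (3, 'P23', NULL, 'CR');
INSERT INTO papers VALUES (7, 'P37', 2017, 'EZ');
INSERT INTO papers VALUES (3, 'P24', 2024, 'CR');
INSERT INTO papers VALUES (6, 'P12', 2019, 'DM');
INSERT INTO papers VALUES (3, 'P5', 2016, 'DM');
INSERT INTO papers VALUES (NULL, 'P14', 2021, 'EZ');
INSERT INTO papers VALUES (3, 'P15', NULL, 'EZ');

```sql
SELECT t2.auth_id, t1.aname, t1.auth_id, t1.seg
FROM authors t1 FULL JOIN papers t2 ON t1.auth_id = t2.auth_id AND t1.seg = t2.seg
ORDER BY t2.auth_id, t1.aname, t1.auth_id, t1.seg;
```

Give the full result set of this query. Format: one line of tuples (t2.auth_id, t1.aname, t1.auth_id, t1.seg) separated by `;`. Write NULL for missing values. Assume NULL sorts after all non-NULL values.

(3, Pia, 3, DM); (3, Sara, 3, EZ); (3, NULL, NULL, NULL); (3, NULL, NULL, NULL); (6, Quinn, 6, DM); (6, Quinn, 6, DM); (7, Xin, 7, EZ); (8, NULL, NULL, NULL); (NULL, Mona, 9, DM); (NULL, Mona, 9, EZ); (NULL, Xin, 1, DM); (NULL, Yara, 4, DM); (NULL, Yara, 5, EZ); (NULL, NULL, NULL, NULL)

FULL OUTER JOIN keeps every row from both sides; unmatched rows get NULL for the other side's columns.
Matching on t1.auth_id = t2.auth_id AND t1.seg = t2.seg. A NULL in a compared column never satisfies the condition.
Matched pairs: 5; unmatched t1 rows kept: 5; unmatched t2 rows kept: 4.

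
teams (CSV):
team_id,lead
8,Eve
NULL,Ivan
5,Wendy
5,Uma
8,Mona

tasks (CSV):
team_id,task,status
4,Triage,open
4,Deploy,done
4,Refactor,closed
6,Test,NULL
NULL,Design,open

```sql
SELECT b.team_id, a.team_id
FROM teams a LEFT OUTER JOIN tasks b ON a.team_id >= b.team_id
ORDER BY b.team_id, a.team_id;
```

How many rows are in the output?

15

LEFT JOIN keeps every row from `teams`; unmatched rows get NULL for `tasks`'s columns.
Matching on a.team_id >= b.team_id. A NULL in a compared column never satisfies the condition.
Matched pairs: 14; unmatched a rows kept: 1.
Total: 14 matched + 1 padded = 15 rows.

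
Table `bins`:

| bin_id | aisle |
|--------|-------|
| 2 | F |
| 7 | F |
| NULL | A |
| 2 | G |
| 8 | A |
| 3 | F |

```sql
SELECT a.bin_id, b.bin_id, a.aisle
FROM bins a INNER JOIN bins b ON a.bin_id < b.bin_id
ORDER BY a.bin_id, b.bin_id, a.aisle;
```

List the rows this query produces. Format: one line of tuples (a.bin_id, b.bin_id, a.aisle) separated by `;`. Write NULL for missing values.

(2, 3, F); (2, 3, G); (2, 7, F); (2, 7, G); (2, 8, F); (2, 8, G); (3, 7, F); (3, 8, F); (7, 8, F)

INNER JOIN keeps only pairs where the ON condition holds.
Matching on a.bin_id < b.bin_id. A NULL in a compared column never satisfies the condition.
Matched pairs: 9.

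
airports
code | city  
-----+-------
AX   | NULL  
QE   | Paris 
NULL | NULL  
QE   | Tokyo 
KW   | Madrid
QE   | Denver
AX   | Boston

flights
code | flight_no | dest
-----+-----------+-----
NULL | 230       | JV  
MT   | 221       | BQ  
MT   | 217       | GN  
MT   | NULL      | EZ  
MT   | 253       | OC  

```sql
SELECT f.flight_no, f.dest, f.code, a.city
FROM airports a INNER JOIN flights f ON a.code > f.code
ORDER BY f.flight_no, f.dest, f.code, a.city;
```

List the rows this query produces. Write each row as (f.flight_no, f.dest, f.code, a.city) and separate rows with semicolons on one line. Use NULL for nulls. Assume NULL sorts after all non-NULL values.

INNER JOIN keeps only pairs where the ON condition holds.
Matching on a.code > f.code. A NULL in a compared column never satisfies the condition.
- a[0] code=AX → no match; dropped.
- a[1] code=QE → 4 match(es) in f → 4 row(s).
- a[2] code=NULL → no match; dropped.
- a[3] code=QE → 4 match(es) in f → 4 row(s).
- a[4] code=KW → no match; dropped.
- a[5] code=QE → 4 match(es) in f → 4 row(s).
- a[6] code=AX → no match; dropped.

(217, GN, MT, Denver); (217, GN, MT, Paris); (217, GN, MT, Tokyo); (221, BQ, MT, Denver); (221, BQ, MT, Paris); (221, BQ, MT, Tokyo); (253, OC, MT, Denver); (253, OC, MT, Paris); (253, OC, MT, Tokyo); (NULL, EZ, MT, Denver); (NULL, EZ, MT, Paris); (NULL, EZ, MT, Tokyo)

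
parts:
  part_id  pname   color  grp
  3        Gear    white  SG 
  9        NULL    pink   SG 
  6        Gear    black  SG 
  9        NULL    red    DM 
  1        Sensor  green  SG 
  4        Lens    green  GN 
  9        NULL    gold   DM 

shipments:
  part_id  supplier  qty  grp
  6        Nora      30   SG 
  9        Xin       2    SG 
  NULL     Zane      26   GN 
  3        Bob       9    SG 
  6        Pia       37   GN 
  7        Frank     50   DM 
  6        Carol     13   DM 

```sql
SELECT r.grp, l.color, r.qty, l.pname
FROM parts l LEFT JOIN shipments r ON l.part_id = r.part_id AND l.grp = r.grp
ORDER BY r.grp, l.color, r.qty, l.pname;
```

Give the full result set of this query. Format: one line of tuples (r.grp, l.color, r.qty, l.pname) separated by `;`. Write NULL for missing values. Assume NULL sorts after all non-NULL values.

(SG, black, 30, Gear); (SG, pink, 2, NULL); (SG, white, 9, Gear); (NULL, gold, NULL, NULL); (NULL, green, NULL, Lens); (NULL, green, NULL, Sensor); (NULL, red, NULL, NULL)

LEFT JOIN keeps every row from `parts`; unmatched rows get NULL for `shipments`'s columns.
Matching on l.part_id = r.part_id AND l.grp = r.grp. A NULL in a compared column never satisfies the condition.
Matched pairs: 3; unmatched l rows kept: 4.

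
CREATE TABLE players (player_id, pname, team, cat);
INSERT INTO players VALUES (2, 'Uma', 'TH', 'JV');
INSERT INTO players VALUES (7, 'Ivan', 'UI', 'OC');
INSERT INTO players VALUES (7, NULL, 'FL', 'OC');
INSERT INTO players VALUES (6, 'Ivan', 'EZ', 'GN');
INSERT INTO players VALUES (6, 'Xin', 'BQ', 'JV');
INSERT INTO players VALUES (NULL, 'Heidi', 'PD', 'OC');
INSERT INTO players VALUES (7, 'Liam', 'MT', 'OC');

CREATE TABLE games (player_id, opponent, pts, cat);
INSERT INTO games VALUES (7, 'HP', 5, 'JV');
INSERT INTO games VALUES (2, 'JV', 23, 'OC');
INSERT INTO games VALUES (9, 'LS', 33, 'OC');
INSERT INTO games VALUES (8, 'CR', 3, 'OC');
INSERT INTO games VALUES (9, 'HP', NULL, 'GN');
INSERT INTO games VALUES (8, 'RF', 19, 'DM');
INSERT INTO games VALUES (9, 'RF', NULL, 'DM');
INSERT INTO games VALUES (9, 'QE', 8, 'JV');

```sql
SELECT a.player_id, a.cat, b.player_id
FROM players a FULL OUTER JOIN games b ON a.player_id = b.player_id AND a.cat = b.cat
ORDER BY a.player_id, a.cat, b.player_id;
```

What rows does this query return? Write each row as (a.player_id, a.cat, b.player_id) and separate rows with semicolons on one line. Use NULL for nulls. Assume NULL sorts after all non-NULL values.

(2, JV, NULL); (6, GN, NULL); (6, JV, NULL); (7, OC, NULL); (7, OC, NULL); (7, OC, NULL); (NULL, OC, NULL); (NULL, NULL, 2); (NULL, NULL, 7); (NULL, NULL, 8); (NULL, NULL, 8); (NULL, NULL, 9); (NULL, NULL, 9); (NULL, NULL, 9); (NULL, NULL, 9)

FULL OUTER JOIN keeps every row from both sides; unmatched rows get NULL for the other side's columns.
Matching on a.player_id = b.player_id AND a.cat = b.cat. A NULL in a compared column never satisfies the condition.
Matched pairs: 0; unmatched a rows kept: 7; unmatched b rows kept: 8.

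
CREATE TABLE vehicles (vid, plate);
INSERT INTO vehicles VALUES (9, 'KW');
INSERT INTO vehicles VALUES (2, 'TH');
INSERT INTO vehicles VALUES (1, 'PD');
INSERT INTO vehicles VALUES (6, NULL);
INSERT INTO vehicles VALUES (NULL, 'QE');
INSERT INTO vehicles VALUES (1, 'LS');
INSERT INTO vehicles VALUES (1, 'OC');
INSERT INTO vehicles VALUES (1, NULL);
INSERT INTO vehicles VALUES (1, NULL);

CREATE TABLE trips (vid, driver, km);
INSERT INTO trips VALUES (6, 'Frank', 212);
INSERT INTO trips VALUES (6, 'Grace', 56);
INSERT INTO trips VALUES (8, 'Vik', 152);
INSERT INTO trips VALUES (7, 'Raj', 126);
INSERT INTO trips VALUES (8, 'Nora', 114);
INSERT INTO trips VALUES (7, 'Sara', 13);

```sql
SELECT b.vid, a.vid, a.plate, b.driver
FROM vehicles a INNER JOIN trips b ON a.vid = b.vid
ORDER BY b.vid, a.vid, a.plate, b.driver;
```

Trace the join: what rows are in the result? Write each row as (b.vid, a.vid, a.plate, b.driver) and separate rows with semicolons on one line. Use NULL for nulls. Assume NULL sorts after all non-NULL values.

INNER JOIN keeps only pairs where the ON condition holds.
Matching on a.vid = b.vid. A NULL in a compared column never satisfies the condition.
- a[0] vid=9 → no match; dropped.
- a[1] vid=2 → no match; dropped.
- a[2] vid=1 → no match; dropped.
- a[3] vid=6 → 2 match(es) in b → 2 row(s).
- a[4] vid=NULL → no match; dropped.
- a[5] vid=1 → no match; dropped.
- a[6] vid=1 → no match; dropped.
- a[7] vid=1 → no match; dropped.
- a[8] vid=1 → no match; dropped.
After projecting and ordering:
b.vid | a.vid | a.plate | b.driver
6 | 6 | NULL | Frank
6 | 6 | NULL | Grace

(6, 6, NULL, Frank); (6, 6, NULL, Grace)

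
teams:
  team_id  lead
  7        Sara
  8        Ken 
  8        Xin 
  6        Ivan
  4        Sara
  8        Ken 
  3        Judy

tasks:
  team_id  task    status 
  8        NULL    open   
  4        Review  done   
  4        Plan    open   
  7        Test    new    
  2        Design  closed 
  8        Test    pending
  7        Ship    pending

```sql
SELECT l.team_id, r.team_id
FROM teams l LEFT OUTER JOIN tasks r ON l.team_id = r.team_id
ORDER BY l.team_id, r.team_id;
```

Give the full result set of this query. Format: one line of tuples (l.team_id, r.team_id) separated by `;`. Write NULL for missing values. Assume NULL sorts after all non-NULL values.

LEFT JOIN keeps every row from `teams`; unmatched rows get NULL for `tasks`'s columns.
Matching on l.team_id = r.team_id.
- team_id=7: 2 matching r row(s), so 2 row(s) emitted.
- team_id=8: 2 matching r row(s), so 2 row(s) emitted.
- team_id=8: 2 matching r row(s), so 2 row(s) emitted.
- team_id=6: no r row matches, row kept with r columns NULL.
- team_id=4: 2 matching r row(s), so 2 row(s) emitted.
- team_id=8: 2 matching r row(s), so 2 row(s) emitted.
- team_id=3: no r row matches, row kept with r columns NULL.

(3, NULL); (4, 4); (4, 4); (6, NULL); (7, 7); (7, 7); (8, 8); (8, 8); (8, 8); (8, 8); (8, 8); (8, 8)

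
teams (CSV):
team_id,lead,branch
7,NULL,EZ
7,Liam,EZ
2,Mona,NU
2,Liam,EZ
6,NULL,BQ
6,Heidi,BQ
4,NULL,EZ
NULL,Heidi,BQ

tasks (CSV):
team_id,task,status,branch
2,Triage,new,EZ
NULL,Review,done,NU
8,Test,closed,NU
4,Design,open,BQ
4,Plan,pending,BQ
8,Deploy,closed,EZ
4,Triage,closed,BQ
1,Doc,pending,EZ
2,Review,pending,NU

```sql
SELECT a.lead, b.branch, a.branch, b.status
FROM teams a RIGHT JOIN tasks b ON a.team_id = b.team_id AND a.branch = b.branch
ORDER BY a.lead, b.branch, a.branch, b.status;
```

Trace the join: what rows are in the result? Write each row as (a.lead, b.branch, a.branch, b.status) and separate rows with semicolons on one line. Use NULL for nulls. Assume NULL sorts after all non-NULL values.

(Liam, EZ, EZ, new); (Mona, NU, NU, pending); (NULL, BQ, NULL, closed); (NULL, BQ, NULL, open); (NULL, BQ, NULL, pending); (NULL, EZ, NULL, closed); (NULL, EZ, NULL, pending); (NULL, NU, NULL, closed); (NULL, NU, NULL, done)

RIGHT JOIN keeps every row from `tasks`; unmatched rows get NULL for `teams`'s columns.
Matching on a.team_id = b.team_id AND a.branch = b.branch. A NULL in a compared column never satisfies the condition.
Matched pairs: 2; unmatched b rows kept: 7.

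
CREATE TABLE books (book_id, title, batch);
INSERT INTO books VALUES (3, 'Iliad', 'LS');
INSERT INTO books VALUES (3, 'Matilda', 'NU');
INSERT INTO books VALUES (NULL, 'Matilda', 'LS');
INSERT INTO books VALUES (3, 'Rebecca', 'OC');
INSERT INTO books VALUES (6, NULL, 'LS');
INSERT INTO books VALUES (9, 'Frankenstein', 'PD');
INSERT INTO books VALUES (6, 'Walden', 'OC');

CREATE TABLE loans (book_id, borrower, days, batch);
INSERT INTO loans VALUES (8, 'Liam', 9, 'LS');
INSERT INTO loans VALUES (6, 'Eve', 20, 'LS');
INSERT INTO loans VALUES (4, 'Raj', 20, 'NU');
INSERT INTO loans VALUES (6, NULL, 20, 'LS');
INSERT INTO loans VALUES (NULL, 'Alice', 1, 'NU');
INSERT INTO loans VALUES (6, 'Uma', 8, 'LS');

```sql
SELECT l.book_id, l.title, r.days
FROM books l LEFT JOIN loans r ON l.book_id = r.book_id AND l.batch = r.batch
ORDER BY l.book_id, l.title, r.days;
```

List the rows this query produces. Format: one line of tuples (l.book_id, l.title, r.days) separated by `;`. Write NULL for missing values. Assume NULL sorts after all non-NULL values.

(3, Iliad, NULL); (3, Matilda, NULL); (3, Rebecca, NULL); (6, Walden, NULL); (6, NULL, 8); (6, NULL, 20); (6, NULL, 20); (9, Frankenstein, NULL); (NULL, Matilda, NULL)

LEFT JOIN keeps every row from `books`; unmatched rows get NULL for `loans`'s columns.
Matching on l.book_id = r.book_id AND l.batch = r.batch. A NULL in a compared column never satisfies the condition.
- l row (book_id=3, batch=LS): no match → kept, r columns NULL.
- l row (book_id=3, batch=NU): no match → kept, r columns NULL.
- l row (book_id=NULL, batch=LS): no match → kept, r columns NULL.
- l row (book_id=3, batch=OC): no match → kept, r columns NULL.
- l row (book_id=6, batch=LS): matches 3 r row(s) → 3 output row(s).
- l row (book_id=9, batch=PD): no match → kept, r columns NULL.
- l row (book_id=6, batch=OC): no match → kept, r columns NULL.
After projecting and ordering:
l.book_id | l.title | r.days
3 | Iliad | NULL
3 | Matilda | NULL
3 | Rebecca | NULL
6 | Walden | NULL
6 | NULL | 8
6 | NULL | 20
6 | NULL | 20
9 | Frankenstein | NULL
NULL | Matilda | NULL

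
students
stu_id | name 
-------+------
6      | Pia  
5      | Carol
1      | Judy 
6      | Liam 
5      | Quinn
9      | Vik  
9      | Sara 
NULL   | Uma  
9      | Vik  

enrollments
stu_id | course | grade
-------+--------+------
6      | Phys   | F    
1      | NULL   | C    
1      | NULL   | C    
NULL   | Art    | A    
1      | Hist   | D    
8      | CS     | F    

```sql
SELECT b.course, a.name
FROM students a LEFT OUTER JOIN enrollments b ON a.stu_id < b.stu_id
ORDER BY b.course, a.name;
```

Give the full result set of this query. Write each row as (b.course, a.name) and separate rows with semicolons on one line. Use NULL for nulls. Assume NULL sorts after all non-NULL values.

(CS, Carol); (CS, Judy); (CS, Liam); (CS, Pia); (CS, Quinn); (Phys, Carol); (Phys, Judy); (Phys, Quinn); (NULL, Sara); (NULL, Uma); (NULL, Vik); (NULL, Vik)

LEFT JOIN keeps every row from `students`; unmatched rows get NULL for `enrollments`'s columns.
Matching on a.stu_id < b.stu_id. A NULL in a compared column never satisfies the condition.
- stu_id=6: 1 matching b row(s), so 1 row(s) emitted.
- stu_id=5: 2 matching b row(s), so 2 row(s) emitted.
- stu_id=1: 2 matching b row(s), so 2 row(s) emitted.
- stu_id=6: 1 matching b row(s), so 1 row(s) emitted.
- stu_id=5: 2 matching b row(s), so 2 row(s) emitted.
- stu_id=9: no b row matches, row kept with b columns NULL.
- stu_id=9: no b row matches, row kept with b columns NULL.
- stu_id=NULL: no b row matches, row kept with b columns NULL.
- stu_id=9: no b row matches, row kept with b columns NULL.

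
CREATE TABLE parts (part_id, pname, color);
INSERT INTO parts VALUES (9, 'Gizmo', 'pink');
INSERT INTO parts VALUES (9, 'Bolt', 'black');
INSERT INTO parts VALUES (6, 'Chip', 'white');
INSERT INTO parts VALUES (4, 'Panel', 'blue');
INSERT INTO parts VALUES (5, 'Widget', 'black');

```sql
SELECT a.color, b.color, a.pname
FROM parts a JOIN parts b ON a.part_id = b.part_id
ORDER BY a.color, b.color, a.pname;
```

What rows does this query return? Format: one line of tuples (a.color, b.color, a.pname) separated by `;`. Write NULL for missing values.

(black, black, Bolt); (black, black, Widget); (black, pink, Bolt); (blue, blue, Panel); (pink, black, Gizmo); (pink, pink, Gizmo); (white, white, Chip)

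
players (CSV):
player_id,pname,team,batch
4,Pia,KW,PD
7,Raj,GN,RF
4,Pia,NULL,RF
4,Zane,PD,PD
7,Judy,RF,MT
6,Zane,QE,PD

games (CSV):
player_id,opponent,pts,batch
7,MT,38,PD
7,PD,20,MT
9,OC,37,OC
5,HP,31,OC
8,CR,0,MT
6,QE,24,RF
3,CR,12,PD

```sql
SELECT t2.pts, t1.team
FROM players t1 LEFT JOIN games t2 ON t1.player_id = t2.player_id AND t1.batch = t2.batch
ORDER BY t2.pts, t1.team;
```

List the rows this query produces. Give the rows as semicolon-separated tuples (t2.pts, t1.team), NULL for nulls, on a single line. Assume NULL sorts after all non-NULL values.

LEFT JOIN keeps every row from `players`; unmatched rows get NULL for `games`'s columns.
Matching on t1.player_id = t2.player_id AND t1.batch = t2.batch.
Matched pairs: 1; unmatched t1 rows kept: 5.

(20, RF); (NULL, GN); (NULL, KW); (NULL, PD); (NULL, QE); (NULL, NULL)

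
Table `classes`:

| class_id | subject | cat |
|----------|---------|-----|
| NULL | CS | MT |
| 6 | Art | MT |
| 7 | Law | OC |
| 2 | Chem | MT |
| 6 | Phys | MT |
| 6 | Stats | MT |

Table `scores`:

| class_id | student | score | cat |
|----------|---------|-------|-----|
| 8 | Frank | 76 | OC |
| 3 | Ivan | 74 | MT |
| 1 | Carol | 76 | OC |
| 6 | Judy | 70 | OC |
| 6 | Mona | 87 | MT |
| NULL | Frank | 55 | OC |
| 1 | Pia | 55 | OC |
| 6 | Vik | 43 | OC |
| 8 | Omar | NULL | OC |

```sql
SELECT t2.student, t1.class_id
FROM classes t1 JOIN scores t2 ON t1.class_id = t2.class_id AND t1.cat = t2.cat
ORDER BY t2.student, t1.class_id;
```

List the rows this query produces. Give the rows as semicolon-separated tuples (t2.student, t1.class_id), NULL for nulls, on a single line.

(Mona, 6); (Mona, 6); (Mona, 6)

INNER JOIN keeps only pairs where the ON condition holds.
Matching on t1.class_id = t2.class_id AND t1.cat = t2.cat. A NULL in a compared column never satisfies the condition.
- t1[0] class_id=NULL, cat=MT → no match; dropped.
- t1[1] class_id=6, cat=MT → 1 match(es) in t2 → 1 row(s).
- t1[2] class_id=7, cat=OC → no match; dropped.
- t1[3] class_id=2, cat=MT → no match; dropped.
- t1[4] class_id=6, cat=MT → 1 match(es) in t2 → 1 row(s).
- t1[5] class_id=6, cat=MT → 1 match(es) in t2 → 1 row(s).
After projecting and ordering:
t2.student | t1.class_id
Mona | 6
Mona | 6
Mona | 6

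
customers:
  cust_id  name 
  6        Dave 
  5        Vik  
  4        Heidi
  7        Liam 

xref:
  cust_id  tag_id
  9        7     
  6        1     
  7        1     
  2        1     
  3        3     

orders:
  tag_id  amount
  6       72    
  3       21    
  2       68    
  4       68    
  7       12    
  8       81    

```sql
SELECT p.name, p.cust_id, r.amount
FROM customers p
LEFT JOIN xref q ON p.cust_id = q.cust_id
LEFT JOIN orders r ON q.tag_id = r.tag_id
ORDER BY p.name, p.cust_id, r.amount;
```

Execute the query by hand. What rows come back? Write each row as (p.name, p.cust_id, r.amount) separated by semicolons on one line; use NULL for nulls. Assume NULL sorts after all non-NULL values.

(Dave, 6, NULL); (Heidi, 4, NULL); (Liam, 7, NULL); (Vik, 5, NULL)

Joins associate left-to-right: customers LEFT JOIN xref on cust_id gives 4 intermediate row(s).
Then LEFT JOIN `orders r` on tag_id: each of those 4 rows is kept; rows whose q.tag_id has no match in r get NULL for r's columns.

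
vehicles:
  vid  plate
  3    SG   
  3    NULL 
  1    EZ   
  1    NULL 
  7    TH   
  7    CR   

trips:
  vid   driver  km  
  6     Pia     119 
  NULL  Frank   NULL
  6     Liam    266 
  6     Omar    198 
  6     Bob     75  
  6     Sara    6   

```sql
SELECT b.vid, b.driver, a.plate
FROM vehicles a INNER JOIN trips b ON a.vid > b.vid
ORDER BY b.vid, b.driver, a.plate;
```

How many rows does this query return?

10

INNER JOIN keeps only pairs where the ON condition holds.
Matching on a.vid > b.vid. A NULL in a compared column never satisfies the condition.
- a[0] vid=3 → no match; dropped.
- a[1] vid=3 → no match; dropped.
- a[2] vid=1 → no match; dropped.
- a[3] vid=1 → no match; dropped.
- a[4] vid=7 → 5 match(es) in b → 5 row(s).
- a[5] vid=7 → 5 match(es) in b → 5 row(s).
Total: 10 rows.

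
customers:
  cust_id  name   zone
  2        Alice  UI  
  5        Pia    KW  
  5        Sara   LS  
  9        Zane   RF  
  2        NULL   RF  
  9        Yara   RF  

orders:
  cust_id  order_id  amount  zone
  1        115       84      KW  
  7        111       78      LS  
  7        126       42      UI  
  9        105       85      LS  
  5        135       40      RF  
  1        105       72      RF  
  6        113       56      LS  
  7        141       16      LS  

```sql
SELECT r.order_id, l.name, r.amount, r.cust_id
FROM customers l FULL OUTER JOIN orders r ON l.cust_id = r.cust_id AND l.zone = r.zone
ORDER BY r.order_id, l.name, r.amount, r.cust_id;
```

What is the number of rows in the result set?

FULL OUTER JOIN keeps every row from both sides; unmatched rows get NULL for the other side's columns.
Matching on l.cust_id = r.cust_id AND l.zone = r.zone.
Matched pairs: 0; unmatched l rows kept: 6; unmatched r rows kept: 8.
Total: 0 matched + 14 padded = 14 rows.

14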